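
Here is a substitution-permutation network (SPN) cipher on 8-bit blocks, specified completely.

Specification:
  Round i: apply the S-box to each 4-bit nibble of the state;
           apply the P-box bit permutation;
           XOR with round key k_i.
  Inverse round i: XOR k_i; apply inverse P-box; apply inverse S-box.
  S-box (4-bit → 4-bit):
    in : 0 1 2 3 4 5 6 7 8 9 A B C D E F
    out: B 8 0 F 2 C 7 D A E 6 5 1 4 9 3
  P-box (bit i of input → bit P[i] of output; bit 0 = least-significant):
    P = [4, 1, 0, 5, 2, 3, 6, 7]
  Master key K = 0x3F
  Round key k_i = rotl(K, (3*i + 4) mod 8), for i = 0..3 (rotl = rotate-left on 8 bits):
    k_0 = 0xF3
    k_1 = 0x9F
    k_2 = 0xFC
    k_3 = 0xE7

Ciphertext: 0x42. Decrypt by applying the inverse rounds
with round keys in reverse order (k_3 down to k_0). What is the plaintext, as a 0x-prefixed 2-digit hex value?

0x0A

s_0 = ciphertext = 0x42
s_1 = InvRound(s_0, k_3) = 0xE5
s_2 = InvRound(s_1, k_2) = 0x4B
s_3 = InvRound(s_2, k_1) = 0x7C
s_4 = InvRound(s_3, k_0) = 0x0A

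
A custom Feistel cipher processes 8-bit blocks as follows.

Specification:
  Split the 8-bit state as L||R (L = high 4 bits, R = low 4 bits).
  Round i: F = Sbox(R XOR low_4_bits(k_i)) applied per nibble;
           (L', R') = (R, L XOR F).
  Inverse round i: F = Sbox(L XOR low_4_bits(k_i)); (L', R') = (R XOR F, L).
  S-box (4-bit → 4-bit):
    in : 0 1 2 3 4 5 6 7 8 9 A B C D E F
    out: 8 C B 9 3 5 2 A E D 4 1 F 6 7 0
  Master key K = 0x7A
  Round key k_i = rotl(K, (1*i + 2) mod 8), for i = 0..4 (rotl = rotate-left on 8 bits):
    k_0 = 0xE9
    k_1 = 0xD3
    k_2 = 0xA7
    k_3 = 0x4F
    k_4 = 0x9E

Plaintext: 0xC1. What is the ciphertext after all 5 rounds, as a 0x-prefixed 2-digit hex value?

s_0 = plaintext = 0xC1
s_1 = Round(s_0, k_0) = 0x12
s_2 = Round(s_1, k_1) = 0x2D
s_3 = Round(s_2, k_2) = 0xD6
s_4 = Round(s_3, k_3) = 0x60
s_5 = Round(s_4, k_4) = 0x01

0x01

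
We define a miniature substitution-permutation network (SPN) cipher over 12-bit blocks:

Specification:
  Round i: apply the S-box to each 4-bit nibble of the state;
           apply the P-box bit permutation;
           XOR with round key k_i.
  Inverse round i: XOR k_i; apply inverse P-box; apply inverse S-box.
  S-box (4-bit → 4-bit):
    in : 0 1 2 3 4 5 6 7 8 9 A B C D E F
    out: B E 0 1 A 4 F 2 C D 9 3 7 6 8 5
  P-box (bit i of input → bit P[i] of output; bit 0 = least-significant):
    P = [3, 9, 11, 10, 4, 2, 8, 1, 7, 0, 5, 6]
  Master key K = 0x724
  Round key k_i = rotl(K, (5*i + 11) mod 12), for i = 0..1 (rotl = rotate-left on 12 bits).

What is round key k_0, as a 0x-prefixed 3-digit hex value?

K = 0x724
k_0 = rotl(K, (5*0+11) mod 12) = rotl(K, 11) = 0x392

0x392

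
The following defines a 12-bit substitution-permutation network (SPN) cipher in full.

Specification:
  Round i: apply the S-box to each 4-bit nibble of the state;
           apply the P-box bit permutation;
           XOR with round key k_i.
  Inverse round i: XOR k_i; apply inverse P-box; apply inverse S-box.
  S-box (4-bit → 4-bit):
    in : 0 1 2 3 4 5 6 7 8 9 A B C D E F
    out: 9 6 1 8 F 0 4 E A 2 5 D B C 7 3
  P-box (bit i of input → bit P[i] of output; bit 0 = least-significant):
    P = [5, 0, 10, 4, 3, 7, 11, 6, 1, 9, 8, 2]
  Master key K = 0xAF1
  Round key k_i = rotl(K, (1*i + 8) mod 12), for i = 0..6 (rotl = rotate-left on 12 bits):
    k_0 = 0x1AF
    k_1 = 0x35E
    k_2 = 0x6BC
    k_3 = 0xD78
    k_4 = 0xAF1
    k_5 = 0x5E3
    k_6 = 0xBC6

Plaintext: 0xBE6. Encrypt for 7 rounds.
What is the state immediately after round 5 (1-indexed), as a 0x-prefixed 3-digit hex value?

s_0 = plaintext = 0xBE6
s_1 = Round(s_0, k_0) = 0xC21
s_2 = Round(s_1, k_1) = 0x551
s_3 = Round(s_2, k_2) = 0x2BD
s_4 = Round(s_3, k_3) = 0x122
s_5 = Round(s_4, k_4) = 0x9D9
s_6 = Round(s_5, k_5) = 0xFA2
s_7 = Round(s_6, k_6) = 0x1EC

0x9D9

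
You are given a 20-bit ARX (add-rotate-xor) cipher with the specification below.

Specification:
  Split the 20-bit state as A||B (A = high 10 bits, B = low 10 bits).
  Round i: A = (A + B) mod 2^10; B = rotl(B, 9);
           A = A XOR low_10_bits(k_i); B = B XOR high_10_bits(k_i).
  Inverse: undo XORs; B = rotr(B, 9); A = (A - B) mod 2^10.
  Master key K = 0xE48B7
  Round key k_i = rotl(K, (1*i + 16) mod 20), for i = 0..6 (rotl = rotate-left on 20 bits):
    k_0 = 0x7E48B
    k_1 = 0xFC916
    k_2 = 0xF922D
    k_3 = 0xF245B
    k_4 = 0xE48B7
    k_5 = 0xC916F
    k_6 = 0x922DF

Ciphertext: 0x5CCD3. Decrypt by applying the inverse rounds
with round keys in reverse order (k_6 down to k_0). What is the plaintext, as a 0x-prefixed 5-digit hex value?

s_0 = ciphertext = 0x5CCD3
s_1 = InvRound(s_0, k_6) = 0x9D537
s_2 = InvRound(s_1, k_5) = 0xBCC27
s_3 = InvRound(s_2, k_4) = 0xB676B
s_4 = InvRound(s_3, k_3) = 0x4F944
s_5 = InvRound(s_4, k_2) = 0x74941
s_6 = InvRound(s_5, k_1) = 0xD7567
s_7 = InvRound(s_6, k_0) = 0xA693C

0xA693C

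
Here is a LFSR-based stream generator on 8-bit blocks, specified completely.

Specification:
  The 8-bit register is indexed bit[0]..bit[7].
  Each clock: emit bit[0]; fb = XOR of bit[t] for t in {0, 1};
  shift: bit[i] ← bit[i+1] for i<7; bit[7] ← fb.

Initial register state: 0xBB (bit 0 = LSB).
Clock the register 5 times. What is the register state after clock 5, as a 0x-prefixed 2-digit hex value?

reg_0 = 0xBB
clock 1: out=1, reg = 0x5D
clock 2: out=1, reg = 0xAE
clock 3: out=0, reg = 0xD7
clock 4: out=1, reg = 0x6B
clock 5: out=1, reg = 0x35

0x35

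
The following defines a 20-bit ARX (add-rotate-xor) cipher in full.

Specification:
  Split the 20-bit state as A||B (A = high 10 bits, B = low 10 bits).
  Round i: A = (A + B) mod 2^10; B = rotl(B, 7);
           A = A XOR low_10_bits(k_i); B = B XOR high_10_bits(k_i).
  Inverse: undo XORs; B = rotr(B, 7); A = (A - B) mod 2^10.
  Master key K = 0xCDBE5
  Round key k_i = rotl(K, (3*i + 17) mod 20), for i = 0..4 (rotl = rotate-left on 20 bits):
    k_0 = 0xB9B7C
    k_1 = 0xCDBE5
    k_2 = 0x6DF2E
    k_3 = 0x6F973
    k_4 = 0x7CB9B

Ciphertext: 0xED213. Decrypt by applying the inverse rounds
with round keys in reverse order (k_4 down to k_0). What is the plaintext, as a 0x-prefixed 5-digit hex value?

s_0 = ciphertext = 0xED213
s_1 = InvRound(s_0, k_4) = 0x4830F
s_2 = InvRound(s_1, k_3) = 0xB198D
s_3 = InvRound(s_2, k_2) = 0x061D0
s_4 = InvRound(s_3, k_1) = 0x32335
s_5 = InvRound(s_4, k_0) = 0x4669B

0x4669B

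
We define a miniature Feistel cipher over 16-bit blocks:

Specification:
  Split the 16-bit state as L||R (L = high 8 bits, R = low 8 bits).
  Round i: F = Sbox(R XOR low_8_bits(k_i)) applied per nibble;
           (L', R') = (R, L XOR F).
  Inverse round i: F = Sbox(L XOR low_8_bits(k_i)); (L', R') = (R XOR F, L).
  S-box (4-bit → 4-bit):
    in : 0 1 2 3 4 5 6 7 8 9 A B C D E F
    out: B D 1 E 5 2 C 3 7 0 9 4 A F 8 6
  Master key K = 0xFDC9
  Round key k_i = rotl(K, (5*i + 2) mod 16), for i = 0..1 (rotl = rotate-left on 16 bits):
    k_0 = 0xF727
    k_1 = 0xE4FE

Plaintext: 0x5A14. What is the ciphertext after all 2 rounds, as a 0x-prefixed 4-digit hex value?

s_0 = plaintext = 0x5A14
s_1 = Round(s_0, k_0) = 0x14B4
s_2 = Round(s_1, k_1) = 0xB44D

0xB44D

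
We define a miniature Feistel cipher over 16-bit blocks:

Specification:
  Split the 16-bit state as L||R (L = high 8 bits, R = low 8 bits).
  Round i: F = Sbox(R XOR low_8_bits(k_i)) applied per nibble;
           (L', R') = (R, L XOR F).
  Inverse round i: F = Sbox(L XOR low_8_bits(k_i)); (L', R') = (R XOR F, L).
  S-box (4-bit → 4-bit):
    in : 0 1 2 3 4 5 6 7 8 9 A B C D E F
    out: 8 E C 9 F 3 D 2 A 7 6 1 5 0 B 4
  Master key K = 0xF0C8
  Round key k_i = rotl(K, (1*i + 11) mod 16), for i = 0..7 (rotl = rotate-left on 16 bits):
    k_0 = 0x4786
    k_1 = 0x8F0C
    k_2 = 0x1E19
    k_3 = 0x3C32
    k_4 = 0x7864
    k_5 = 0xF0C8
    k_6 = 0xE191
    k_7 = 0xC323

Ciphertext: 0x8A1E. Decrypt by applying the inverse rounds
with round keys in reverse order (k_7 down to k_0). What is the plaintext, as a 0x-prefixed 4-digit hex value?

s_0 = ciphertext = 0x8A1E
s_1 = InvRound(s_0, k_7) = 0x798A
s_2 = InvRound(s_1, k_6) = 0x3079
s_3 = InvRound(s_2, k_5) = 0x3330
s_4 = InvRound(s_3, k_4) = 0x0233
s_5 = InvRound(s_4, k_3) = 0xAB02
s_6 = InvRound(s_5, k_2) = 0x1EAB
s_7 = InvRound(s_6, k_1) = 0x471E
s_8 = InvRound(s_7, k_0) = 0x4047

0x4047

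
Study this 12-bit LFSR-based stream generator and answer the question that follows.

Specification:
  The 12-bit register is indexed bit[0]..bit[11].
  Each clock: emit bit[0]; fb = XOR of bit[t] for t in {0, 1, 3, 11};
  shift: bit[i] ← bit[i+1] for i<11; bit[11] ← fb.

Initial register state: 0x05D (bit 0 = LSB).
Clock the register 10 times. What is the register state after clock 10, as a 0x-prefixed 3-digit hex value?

reg_0 = 0x05D
clock 1: out=1, reg = 0x02E
clock 2: out=0, reg = 0x017
clock 3: out=1, reg = 0x00B
clock 4: out=1, reg = 0x805
clock 5: out=1, reg = 0x402
clock 6: out=0, reg = 0xA01
clock 7: out=1, reg = 0x500
clock 8: out=0, reg = 0x280
clock 9: out=0, reg = 0x140
clock 10: out=0, reg = 0x0A0

0x0A0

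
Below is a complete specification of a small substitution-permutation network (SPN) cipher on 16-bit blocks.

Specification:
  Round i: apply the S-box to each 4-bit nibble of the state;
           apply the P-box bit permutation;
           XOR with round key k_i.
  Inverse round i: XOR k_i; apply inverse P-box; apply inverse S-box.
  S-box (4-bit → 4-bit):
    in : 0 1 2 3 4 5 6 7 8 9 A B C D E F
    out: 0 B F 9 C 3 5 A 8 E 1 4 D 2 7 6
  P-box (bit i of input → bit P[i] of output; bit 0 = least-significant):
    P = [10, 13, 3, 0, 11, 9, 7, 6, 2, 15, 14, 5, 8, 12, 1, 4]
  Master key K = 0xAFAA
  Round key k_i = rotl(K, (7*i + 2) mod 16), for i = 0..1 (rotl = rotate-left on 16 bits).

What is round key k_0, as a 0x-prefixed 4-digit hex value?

K = 0xAFAA
k_0 = rotl(K, (7*0+2) mod 16) = rotl(K, 2) = 0xBEAA

0xBEAA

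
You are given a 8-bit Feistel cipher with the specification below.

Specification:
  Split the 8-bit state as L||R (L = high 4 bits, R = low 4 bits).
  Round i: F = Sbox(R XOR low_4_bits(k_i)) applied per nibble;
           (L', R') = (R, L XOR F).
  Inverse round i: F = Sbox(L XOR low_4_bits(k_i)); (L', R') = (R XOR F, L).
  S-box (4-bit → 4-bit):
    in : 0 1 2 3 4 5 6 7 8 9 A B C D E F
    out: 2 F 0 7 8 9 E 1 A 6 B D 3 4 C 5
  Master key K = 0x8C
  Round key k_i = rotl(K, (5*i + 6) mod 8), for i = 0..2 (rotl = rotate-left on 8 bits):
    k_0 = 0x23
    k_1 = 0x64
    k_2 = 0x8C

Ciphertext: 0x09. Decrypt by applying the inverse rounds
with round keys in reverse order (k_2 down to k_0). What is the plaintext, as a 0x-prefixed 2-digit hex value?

0xFC

s_0 = ciphertext = 0x09
s_1 = InvRound(s_0, k_2) = 0xA0
s_2 = InvRound(s_1, k_1) = 0xCA
s_3 = InvRound(s_2, k_0) = 0xFC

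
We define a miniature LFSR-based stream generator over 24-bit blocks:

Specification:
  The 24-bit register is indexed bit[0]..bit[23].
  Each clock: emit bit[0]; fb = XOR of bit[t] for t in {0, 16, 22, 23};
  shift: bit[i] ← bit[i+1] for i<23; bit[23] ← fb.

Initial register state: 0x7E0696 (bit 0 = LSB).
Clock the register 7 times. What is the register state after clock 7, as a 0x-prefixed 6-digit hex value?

reg_0 = 0x7E0696
clock 1: out=0, reg = 0xBF034B
clock 2: out=1, reg = 0xDF81A5
clock 3: out=1, reg = 0x6FC0D2
clock 4: out=0, reg = 0x37E069
clock 5: out=1, reg = 0x1BF034
clock 6: out=0, reg = 0x8DF81A
clock 7: out=0, reg = 0x46FC0D

0x46FC0D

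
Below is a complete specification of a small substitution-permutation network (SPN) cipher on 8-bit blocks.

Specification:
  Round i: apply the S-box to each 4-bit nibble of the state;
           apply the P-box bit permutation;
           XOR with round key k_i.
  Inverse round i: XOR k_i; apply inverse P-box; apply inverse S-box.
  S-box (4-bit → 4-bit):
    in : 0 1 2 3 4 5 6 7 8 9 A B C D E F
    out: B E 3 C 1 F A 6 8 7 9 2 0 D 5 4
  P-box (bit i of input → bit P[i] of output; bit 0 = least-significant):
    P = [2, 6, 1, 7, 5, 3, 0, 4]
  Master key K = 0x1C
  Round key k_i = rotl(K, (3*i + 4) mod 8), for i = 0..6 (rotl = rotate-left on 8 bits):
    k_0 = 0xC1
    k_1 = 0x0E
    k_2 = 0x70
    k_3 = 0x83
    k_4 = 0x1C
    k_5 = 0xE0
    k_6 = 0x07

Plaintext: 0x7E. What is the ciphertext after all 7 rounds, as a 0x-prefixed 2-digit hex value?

s_0 = plaintext = 0x7E
s_1 = Round(s_0, k_0) = 0xCE
s_2 = Round(s_1, k_1) = 0x08
s_3 = Round(s_2, k_2) = 0xC8
s_4 = Round(s_3, k_3) = 0x03
s_5 = Round(s_4, k_4) = 0xA6
s_6 = Round(s_5, k_5) = 0x10
s_7 = Round(s_6, k_6) = 0xDA

0xDA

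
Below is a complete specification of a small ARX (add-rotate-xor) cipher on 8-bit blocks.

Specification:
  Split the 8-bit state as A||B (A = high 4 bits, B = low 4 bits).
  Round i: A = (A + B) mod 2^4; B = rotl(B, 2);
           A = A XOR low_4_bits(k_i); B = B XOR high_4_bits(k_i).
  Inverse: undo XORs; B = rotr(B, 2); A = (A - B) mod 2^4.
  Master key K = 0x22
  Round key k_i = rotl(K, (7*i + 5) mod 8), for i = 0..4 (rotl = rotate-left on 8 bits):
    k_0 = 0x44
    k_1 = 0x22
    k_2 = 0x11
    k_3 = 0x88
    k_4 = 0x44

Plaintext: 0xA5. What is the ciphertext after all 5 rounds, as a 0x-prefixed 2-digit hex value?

s_0 = plaintext = 0xA5
s_1 = Round(s_0, k_0) = 0xB1
s_2 = Round(s_1, k_1) = 0xE6
s_3 = Round(s_2, k_2) = 0x58
s_4 = Round(s_3, k_3) = 0x5A
s_5 = Round(s_4, k_4) = 0xBE

0xBE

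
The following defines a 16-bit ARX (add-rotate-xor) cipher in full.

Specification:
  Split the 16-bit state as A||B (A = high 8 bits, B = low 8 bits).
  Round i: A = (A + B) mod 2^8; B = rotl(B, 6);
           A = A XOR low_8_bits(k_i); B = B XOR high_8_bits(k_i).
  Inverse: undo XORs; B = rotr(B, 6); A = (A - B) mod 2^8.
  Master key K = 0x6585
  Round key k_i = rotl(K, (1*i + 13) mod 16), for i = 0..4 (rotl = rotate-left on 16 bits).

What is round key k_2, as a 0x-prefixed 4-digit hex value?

K = 0x6585
k_0 = rotl(K, (1*0+13) mod 16) = rotl(K, 13) = 0xACB0
k_1 = rotl(K, (1*1+13) mod 16) = rotl(K, 14) = 0x5961
k_2 = rotl(K, (1*2+13) mod 16) = rotl(K, 15) = 0xB2C2

0xB2C2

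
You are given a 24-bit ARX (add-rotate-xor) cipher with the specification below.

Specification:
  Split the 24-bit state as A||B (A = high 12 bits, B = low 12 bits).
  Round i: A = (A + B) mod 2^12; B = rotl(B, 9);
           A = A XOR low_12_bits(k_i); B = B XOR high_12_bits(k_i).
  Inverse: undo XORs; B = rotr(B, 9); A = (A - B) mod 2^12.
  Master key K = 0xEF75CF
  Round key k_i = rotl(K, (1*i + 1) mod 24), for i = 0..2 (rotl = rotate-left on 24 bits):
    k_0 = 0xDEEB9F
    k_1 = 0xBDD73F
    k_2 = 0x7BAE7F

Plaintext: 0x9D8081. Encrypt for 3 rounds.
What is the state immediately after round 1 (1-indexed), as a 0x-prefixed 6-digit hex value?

0x1C6FFE

s_0 = plaintext = 0x9D8081
s_1 = Round(s_0, k_0) = 0x1C6FFE
s_2 = Round(s_1, k_1) = 0x6FB622
s_3 = Round(s_2, k_2) = 0x36237E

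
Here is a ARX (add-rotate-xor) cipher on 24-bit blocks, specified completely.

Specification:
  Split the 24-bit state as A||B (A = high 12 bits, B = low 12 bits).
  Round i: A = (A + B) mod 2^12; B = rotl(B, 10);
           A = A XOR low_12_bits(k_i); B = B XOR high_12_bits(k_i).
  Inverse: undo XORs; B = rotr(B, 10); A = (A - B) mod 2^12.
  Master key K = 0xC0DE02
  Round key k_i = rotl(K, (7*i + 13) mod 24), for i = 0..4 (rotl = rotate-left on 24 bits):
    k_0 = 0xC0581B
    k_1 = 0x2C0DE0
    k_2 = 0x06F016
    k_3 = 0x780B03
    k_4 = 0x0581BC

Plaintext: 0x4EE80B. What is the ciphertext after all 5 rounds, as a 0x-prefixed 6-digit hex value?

0x56BEC7

s_0 = plaintext = 0x4EE80B
s_1 = Round(s_0, k_0) = 0x4E2207
s_2 = Round(s_1, k_1) = 0xB09E41
s_3 = Round(s_2, k_2) = 0x95C7FF
s_4 = Round(s_3, k_3) = 0xA58A7F
s_5 = Round(s_4, k_4) = 0x56BEC7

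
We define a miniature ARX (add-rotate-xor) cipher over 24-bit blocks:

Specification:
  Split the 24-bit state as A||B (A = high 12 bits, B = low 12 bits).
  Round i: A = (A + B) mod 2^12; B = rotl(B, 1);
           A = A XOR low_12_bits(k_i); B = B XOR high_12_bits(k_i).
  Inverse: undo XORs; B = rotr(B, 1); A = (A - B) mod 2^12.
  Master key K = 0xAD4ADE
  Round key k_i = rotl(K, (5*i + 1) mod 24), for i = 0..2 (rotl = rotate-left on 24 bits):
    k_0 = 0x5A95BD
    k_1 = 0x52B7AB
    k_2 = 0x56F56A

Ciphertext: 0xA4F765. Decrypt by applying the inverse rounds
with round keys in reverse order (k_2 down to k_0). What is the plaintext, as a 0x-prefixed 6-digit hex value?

0xEEA3DF

s_0 = ciphertext = 0xA4F765
s_1 = InvRound(s_0, k_2) = 0xE20105
s_2 = InvRound(s_1, k_1) = 0x774217
s_3 = InvRound(s_2, k_0) = 0xEEA3DF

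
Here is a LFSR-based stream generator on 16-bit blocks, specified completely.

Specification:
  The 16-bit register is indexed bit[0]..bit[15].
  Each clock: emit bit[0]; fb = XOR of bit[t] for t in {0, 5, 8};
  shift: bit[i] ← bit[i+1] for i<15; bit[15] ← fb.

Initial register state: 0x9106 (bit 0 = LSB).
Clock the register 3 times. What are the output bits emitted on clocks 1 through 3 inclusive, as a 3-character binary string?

reg_0 = 0x9106
clock 1: out=0, reg = 0xC883
clock 2: out=1, reg = 0xE441
clock 3: out=1, reg = 0xF220

011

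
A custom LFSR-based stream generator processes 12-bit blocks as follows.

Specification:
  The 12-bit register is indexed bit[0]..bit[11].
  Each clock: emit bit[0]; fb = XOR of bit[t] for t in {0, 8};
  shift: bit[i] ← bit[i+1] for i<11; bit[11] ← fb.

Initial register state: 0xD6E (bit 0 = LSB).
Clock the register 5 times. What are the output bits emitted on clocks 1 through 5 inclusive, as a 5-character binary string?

reg_0 = 0xD6E
clock 1: out=0, reg = 0xEB7
clock 2: out=1, reg = 0xF5B
clock 3: out=1, reg = 0x7AD
clock 4: out=1, reg = 0x3D6
clock 5: out=0, reg = 0x9EB

01110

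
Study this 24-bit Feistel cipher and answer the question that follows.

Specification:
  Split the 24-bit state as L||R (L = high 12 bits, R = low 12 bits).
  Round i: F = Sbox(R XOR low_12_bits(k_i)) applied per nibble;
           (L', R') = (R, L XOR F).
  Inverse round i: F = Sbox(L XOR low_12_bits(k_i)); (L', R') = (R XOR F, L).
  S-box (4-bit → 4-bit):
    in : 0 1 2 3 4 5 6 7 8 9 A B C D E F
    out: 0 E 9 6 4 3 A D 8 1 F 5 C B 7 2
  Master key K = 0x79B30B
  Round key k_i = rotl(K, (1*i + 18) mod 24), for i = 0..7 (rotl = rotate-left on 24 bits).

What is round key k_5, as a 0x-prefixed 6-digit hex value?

0xBCD985

K = 0x79B30B
k_0 = rotl(K, (1*0+18) mod 24) = rotl(K, 18) = 0x2DE6CC
k_1 = rotl(K, (1*1+18) mod 24) = rotl(K, 19) = 0x5BCD98
k_2 = rotl(K, (1*2+18) mod 24) = rotl(K, 20) = 0xB79B30
k_3 = rotl(K, (1*3+18) mod 24) = rotl(K, 21) = 0x6F3661
k_4 = rotl(K, (1*4+18) mod 24) = rotl(K, 22) = 0xDE6CC2
k_5 = rotl(K, (1*5+18) mod 24) = rotl(K, 23) = 0xBCD985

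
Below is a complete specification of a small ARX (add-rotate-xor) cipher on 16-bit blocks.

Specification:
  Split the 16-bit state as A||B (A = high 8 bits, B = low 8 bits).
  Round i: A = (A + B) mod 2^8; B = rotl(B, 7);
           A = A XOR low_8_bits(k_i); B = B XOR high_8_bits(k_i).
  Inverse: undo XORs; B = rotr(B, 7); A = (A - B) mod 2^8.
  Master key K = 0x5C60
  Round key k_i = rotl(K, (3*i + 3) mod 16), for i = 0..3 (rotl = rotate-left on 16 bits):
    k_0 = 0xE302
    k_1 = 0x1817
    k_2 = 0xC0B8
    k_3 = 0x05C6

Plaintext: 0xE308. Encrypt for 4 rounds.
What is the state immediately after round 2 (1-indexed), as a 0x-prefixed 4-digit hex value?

s_0 = plaintext = 0xE308
s_1 = Round(s_0, k_0) = 0xE9E7
s_2 = Round(s_1, k_1) = 0xC7EB
s_3 = Round(s_2, k_2) = 0x0A35
s_4 = Round(s_3, k_3) = 0xF99F

0xC7EB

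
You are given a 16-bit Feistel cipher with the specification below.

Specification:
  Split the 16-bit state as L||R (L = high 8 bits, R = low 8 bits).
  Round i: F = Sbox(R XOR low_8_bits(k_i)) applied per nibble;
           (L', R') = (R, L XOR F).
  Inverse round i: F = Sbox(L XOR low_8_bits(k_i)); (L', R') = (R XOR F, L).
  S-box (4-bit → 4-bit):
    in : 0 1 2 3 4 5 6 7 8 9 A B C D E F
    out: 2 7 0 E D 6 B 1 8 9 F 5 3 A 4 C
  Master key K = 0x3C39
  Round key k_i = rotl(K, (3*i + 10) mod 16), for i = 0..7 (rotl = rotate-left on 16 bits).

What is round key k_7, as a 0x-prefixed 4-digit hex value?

0x9E1C

K = 0x3C39
k_0 = rotl(K, (3*0+10) mod 16) = rotl(K, 10) = 0xE4F0
k_1 = rotl(K, (3*1+10) mod 16) = rotl(K, 13) = 0x2787
k_2 = rotl(K, (3*2+10) mod 16) = rotl(K, 0) = 0x3C39
k_3 = rotl(K, (3*3+10) mod 16) = rotl(K, 3) = 0xE1C9
k_4 = rotl(K, (3*4+10) mod 16) = rotl(K, 6) = 0x0E4F
k_5 = rotl(K, (3*5+10) mod 16) = rotl(K, 9) = 0x7278
k_6 = rotl(K, (3*6+10) mod 16) = rotl(K, 12) = 0x93C3
k_7 = rotl(K, (3*7+10) mod 16) = rotl(K, 15) = 0x9E1C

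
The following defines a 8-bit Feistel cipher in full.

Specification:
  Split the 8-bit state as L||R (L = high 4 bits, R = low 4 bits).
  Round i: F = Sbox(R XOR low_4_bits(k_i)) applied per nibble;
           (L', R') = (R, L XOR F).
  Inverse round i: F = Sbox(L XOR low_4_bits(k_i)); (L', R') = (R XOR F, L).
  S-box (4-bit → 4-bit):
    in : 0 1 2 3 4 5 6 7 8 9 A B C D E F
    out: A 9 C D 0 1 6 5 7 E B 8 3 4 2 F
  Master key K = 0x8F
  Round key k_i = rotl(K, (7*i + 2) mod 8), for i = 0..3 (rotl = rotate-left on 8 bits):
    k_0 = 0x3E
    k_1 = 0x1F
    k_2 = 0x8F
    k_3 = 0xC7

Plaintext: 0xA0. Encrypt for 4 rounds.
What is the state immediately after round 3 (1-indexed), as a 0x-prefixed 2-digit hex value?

s_0 = plaintext = 0xA0
s_1 = Round(s_0, k_0) = 0x08
s_2 = Round(s_1, k_1) = 0x85
s_3 = Round(s_2, k_2) = 0x53
s_4 = Round(s_3, k_3) = 0x35

0x53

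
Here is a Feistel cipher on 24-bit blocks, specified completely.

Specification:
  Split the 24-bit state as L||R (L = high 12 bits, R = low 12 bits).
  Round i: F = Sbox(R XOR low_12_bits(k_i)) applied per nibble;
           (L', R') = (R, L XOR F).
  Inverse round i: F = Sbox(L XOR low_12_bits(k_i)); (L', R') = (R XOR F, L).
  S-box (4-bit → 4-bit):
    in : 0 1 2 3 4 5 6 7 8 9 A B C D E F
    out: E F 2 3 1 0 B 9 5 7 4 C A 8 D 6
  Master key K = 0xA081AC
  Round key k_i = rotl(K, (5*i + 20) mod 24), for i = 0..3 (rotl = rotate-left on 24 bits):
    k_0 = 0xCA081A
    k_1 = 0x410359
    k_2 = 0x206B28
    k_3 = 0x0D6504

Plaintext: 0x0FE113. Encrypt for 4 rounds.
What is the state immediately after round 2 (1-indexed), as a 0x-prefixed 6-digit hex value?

s_0 = plaintext = 0x0FE113
s_1 = Round(s_0, k_0) = 0x113719
s_2 = Round(s_1, k_1) = 0x71900D
s_3 = Round(s_2, k_2) = 0x00DB39
s_4 = Round(s_3, k_3) = 0xB39D35

0x71900D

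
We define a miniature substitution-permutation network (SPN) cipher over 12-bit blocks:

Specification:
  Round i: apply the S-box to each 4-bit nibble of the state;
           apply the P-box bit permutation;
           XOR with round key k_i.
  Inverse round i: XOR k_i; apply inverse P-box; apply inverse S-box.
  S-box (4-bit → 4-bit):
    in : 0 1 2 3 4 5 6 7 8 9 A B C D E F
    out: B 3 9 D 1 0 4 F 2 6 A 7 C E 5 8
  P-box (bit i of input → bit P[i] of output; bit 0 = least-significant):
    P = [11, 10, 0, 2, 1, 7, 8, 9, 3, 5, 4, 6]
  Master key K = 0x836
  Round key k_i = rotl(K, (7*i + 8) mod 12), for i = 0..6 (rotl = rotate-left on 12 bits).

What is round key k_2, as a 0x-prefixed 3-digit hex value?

K = 0x836
k_0 = rotl(K, (7*0+8) mod 12) = rotl(K, 8) = 0x683
k_1 = rotl(K, (7*1+8) mod 12) = rotl(K, 3) = 0x1B4
k_2 = rotl(K, (7*2+8) mod 12) = rotl(K, 10) = 0xA0D

0xA0D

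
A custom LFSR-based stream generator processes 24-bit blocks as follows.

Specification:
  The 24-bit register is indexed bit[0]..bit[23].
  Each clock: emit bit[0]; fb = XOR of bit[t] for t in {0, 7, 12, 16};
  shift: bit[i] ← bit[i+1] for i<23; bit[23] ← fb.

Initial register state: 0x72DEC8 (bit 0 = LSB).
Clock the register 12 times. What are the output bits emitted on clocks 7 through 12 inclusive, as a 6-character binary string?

reg_0 = 0x72DEC8
clock 1: out=0, reg = 0x396F64
clock 2: out=0, reg = 0x9CB7B2
clock 3: out=0, reg = 0x4E5BD9
clock 4: out=1, reg = 0xA72DEC
clock 5: out=0, reg = 0x5396F6
clock 6: out=0, reg = 0xA9CB7B
clock 7: out=1, reg = 0x54E5BD
clock 8: out=1, reg = 0x2A72DE
clock 9: out=0, reg = 0x15396F
clock 10: out=1, reg = 0x8A9CB7
clock 11: out=1, reg = 0xC54E5B
clock 12: out=1, reg = 0x62A72D

110111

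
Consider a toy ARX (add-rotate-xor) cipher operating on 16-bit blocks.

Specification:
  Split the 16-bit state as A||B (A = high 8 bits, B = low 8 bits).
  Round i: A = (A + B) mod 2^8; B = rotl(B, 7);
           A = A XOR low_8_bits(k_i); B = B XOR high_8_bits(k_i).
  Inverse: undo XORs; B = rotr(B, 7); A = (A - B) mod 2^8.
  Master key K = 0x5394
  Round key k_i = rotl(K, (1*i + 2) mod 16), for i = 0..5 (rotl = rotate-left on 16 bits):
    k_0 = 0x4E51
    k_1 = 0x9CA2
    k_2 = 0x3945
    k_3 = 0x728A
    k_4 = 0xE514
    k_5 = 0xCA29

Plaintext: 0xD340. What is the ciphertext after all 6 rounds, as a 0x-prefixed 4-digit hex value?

s_0 = plaintext = 0xD340
s_1 = Round(s_0, k_0) = 0x426E
s_2 = Round(s_1, k_1) = 0x12AB
s_3 = Round(s_2, k_2) = 0xF8EC
s_4 = Round(s_3, k_3) = 0x6E04
s_5 = Round(s_4, k_4) = 0x66E7
s_6 = Round(s_5, k_5) = 0x6439

0x6439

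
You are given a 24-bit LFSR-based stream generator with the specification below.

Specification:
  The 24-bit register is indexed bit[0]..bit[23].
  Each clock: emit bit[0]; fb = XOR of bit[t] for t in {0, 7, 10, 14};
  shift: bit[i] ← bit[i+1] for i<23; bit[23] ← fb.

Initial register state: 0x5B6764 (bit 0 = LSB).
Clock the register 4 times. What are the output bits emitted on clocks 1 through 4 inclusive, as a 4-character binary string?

reg_0 = 0x5B6764
clock 1: out=0, reg = 0x2DB3B2
clock 2: out=0, reg = 0x96D9D9
clock 3: out=1, reg = 0xCB6CEC
clock 4: out=0, reg = 0xE5B676

0010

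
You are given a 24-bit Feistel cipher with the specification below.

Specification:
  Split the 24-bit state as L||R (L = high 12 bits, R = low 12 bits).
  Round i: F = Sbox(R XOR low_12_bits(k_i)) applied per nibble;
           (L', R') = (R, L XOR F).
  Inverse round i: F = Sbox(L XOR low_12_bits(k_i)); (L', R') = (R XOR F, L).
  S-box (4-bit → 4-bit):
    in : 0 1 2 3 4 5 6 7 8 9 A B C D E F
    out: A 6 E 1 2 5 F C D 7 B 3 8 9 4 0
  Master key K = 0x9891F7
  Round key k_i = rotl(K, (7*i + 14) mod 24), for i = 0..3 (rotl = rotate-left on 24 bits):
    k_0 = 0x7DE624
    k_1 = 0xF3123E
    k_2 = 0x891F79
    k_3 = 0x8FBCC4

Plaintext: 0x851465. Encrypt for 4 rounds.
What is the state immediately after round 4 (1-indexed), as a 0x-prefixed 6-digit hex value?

s_0 = plaintext = 0x851465
s_1 = Round(s_0, k_0) = 0x465677
s_2 = Round(s_1, k_1) = 0x677642
s_3 = Round(s_2, k_2) = 0x642164
s_4 = Round(s_3, k_3) = 0x164FF8

0x164FF8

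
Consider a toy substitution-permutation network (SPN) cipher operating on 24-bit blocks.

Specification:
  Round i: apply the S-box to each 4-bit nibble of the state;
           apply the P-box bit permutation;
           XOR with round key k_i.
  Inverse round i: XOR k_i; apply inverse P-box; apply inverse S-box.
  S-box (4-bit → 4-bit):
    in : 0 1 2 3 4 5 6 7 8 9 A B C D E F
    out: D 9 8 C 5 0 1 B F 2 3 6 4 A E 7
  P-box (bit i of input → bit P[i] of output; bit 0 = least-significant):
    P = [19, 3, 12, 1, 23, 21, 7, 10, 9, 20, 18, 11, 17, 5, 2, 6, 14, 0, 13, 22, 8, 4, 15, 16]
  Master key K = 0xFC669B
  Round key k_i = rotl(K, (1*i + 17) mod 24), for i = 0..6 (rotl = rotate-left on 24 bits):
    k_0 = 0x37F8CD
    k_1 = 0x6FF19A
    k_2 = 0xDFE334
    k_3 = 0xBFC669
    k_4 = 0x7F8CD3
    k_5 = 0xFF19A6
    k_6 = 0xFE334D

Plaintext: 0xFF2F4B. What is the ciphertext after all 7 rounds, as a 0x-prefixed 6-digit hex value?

0x667AFD

s_0 = plaintext = 0xFF2F4B
s_1 = Round(s_0, k_0) = 0xA30B14
s_2 = Round(s_1, k_1) = 0xB1C4CE
s_3 = Round(s_2, k_2) = 0x9B31AA
s_4 = Round(s_3, k_3) = 0x17EC34
s_5 = Round(s_4, k_4) = 0x32D936
s_6 = Round(s_5, k_5) = 0xA69D46
s_7 = Round(s_6, k_6) = 0x667AFD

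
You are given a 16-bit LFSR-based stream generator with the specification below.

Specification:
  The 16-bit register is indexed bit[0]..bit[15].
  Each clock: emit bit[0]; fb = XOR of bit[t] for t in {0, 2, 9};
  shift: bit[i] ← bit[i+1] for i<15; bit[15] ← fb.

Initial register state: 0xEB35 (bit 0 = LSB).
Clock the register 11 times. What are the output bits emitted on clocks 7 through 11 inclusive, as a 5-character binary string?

00110

reg_0 = 0xEB35
clock 1: out=1, reg = 0xF59A
clock 2: out=0, reg = 0x7ACD
clock 3: out=1, reg = 0xBD66
clock 4: out=0, reg = 0xDEB3
clock 5: out=1, reg = 0x6F59
clock 6: out=1, reg = 0x37AC
clock 7: out=0, reg = 0x1BD6
clock 8: out=0, reg = 0x0DEB
clock 9: out=1, reg = 0x86F5
clock 10: out=1, reg = 0xC37A
clock 11: out=0, reg = 0xE1BD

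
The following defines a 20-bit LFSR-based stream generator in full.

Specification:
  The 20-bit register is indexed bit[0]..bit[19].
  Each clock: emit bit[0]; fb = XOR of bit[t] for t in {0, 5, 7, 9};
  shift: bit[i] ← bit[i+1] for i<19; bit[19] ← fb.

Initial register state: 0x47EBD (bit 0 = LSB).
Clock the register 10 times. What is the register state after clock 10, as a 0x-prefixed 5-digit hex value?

0xE291F

reg_0 = 0x47EBD
clock 1: out=1, reg = 0x23F5E
clock 2: out=0, reg = 0x91FAF
clock 3: out=1, reg = 0x48FD7
clock 4: out=1, reg = 0xA47EB
clock 5: out=1, reg = 0x523F5
clock 6: out=1, reg = 0x291FA
clock 7: out=0, reg = 0x148FD
clock 8: out=1, reg = 0x8A47E
clock 9: out=0, reg = 0xC523F
clock 10: out=1, reg = 0xE291F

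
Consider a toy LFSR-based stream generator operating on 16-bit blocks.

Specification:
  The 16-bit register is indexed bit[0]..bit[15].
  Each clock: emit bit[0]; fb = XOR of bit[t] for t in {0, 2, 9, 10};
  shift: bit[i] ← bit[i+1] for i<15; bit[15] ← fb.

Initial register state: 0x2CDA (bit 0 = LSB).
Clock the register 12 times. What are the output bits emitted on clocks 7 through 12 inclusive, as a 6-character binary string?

reg_0 = 0x2CDA
clock 1: out=0, reg = 0x966D
clock 2: out=1, reg = 0x4B36
clock 3: out=0, reg = 0x259B
clock 4: out=1, reg = 0x12CD
clock 5: out=1, reg = 0x8966
clock 6: out=0, reg = 0xC4B3
clock 7: out=1, reg = 0x6259
clock 8: out=1, reg = 0x312C
clock 9: out=0, reg = 0x9896
clock 10: out=0, reg = 0xCC4B
clock 11: out=1, reg = 0x6625
clock 12: out=1, reg = 0x3312

110011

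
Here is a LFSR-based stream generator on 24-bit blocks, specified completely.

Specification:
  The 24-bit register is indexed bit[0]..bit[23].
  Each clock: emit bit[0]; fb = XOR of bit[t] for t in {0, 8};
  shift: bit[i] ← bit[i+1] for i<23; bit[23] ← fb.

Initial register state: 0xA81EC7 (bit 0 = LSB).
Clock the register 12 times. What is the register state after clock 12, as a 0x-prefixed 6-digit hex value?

reg_0 = 0xA81EC7
clock 1: out=1, reg = 0xD40F63
clock 2: out=1, reg = 0x6A07B1
clock 3: out=1, reg = 0x3503D8
clock 4: out=0, reg = 0x9A81EC
clock 5: out=0, reg = 0xCD40F6
clock 6: out=0, reg = 0x66A07B
clock 7: out=1, reg = 0xB3503D
clock 8: out=1, reg = 0xD9A81E
clock 9: out=0, reg = 0x6CD40F
clock 10: out=1, reg = 0xB66A07
clock 11: out=1, reg = 0xDB3503
clock 12: out=1, reg = 0x6D9A81

0x6D9A81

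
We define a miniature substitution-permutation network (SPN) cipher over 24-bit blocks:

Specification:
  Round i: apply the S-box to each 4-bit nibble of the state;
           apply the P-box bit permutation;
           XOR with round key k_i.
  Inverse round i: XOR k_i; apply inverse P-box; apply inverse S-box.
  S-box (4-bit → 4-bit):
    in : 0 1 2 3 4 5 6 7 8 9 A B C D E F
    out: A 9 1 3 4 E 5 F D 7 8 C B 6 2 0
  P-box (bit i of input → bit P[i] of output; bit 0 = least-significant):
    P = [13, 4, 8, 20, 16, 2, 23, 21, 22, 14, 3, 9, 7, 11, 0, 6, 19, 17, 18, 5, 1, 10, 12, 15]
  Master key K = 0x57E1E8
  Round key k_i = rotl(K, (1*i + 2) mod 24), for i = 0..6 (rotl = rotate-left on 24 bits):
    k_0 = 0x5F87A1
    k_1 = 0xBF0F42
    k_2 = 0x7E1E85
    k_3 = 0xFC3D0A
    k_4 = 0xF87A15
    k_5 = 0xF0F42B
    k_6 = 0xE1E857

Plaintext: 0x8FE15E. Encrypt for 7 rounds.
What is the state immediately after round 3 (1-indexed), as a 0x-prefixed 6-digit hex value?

0xEFDA81

s_0 = plaintext = 0x8FE15E
s_1 = Round(s_0, k_0) = 0xBF1DB7
s_2 = Round(s_1, k_1) = 0x0FFE9A
s_3 = Round(s_2, k_2) = 0xEFDA81
s_4 = Round(s_3, k_3) = 0x4D130B
s_5 = Round(s_4, k_4) = 0x8E2BD1
s_6 = Round(s_5, k_5) = 0x6246A5
s_7 = Round(s_6, k_6) = 0x99F94C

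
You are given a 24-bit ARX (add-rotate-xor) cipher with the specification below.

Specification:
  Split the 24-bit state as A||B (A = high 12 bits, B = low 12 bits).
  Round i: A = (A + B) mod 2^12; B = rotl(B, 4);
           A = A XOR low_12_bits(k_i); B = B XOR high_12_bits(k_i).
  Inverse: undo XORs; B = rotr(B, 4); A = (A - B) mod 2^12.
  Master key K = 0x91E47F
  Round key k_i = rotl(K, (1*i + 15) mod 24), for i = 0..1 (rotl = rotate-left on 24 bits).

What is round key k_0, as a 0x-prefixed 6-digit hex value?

0x3FC8F2

K = 0x91E47F
k_0 = rotl(K, (1*0+15) mod 24) = rotl(K, 15) = 0x3FC8F2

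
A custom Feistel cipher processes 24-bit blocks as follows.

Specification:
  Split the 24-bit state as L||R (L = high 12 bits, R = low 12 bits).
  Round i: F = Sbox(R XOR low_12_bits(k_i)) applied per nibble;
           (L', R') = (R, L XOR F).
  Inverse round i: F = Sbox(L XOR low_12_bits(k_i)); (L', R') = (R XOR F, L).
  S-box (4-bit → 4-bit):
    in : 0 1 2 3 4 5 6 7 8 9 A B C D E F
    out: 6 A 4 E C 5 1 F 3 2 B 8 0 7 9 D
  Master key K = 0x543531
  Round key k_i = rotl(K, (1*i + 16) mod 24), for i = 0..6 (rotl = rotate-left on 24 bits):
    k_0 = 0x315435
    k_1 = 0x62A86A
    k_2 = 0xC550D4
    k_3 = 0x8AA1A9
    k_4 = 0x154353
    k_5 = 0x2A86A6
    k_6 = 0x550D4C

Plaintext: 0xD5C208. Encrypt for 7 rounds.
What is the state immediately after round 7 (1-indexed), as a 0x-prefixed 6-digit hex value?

s_0 = plaintext = 0xD5C208
s_1 = Round(s_0, k_0) = 0x208CBB
s_2 = Round(s_1, k_1) = 0xCBBE72
s_3 = Round(s_2, k_2) = 0xE7250A
s_4 = Round(s_3, k_3) = 0x50A2CC
s_5 = Round(s_4, k_4) = 0x2CCF27
s_6 = Round(s_5, k_5) = 0xF270F6
s_7 = Round(s_6, k_6) = 0x0F68AC

0x0F68AC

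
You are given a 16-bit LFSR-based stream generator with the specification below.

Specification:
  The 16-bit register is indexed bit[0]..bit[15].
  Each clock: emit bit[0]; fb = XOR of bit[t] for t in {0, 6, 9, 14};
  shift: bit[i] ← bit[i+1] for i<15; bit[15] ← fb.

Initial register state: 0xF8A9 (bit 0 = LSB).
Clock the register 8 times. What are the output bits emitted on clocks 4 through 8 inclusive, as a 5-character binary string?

reg_0 = 0xF8A9
clock 1: out=1, reg = 0x7C54
clock 2: out=0, reg = 0x3E2A
clock 3: out=0, reg = 0x9F15
clock 4: out=1, reg = 0x4F8A
clock 5: out=0, reg = 0x27C5
clock 6: out=1, reg = 0x93E2
clock 7: out=0, reg = 0x49F1
clock 8: out=1, reg = 0xA4F8

10101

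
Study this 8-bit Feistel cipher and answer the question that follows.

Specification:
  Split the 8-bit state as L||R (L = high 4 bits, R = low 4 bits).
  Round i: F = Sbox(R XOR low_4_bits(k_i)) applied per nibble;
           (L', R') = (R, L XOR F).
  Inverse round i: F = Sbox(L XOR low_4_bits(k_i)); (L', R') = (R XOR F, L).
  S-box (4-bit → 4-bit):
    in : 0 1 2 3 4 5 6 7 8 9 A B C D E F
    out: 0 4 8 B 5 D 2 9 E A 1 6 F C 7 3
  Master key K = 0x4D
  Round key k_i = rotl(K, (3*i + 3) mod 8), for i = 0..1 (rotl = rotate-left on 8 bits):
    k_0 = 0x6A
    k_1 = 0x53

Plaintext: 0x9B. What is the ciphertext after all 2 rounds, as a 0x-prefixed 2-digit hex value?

s_0 = plaintext = 0x9B
s_1 = Round(s_0, k_0) = 0xBD
s_2 = Round(s_1, k_1) = 0xDC

0xDC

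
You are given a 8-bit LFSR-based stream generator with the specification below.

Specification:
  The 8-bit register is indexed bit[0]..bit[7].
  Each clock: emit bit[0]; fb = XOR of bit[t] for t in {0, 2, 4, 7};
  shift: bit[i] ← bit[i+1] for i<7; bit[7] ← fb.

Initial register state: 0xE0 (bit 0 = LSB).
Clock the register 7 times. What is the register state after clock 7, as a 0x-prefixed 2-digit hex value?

0x7B

reg_0 = 0xE0
clock 1: out=0, reg = 0xF0
clock 2: out=0, reg = 0x78
clock 3: out=0, reg = 0xBC
clock 4: out=0, reg = 0xDE
clock 5: out=0, reg = 0xEF
clock 6: out=1, reg = 0xF7
clock 7: out=1, reg = 0x7B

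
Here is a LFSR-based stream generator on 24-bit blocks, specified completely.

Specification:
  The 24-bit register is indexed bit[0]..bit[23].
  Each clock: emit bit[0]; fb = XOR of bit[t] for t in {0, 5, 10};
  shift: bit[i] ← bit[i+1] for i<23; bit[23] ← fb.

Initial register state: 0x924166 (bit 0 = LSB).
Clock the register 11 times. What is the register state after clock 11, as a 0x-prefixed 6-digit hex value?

0xFFB248

reg_0 = 0x924166
clock 1: out=0, reg = 0xC920B3
clock 2: out=1, reg = 0x649059
clock 3: out=1, reg = 0xB2482C
clock 4: out=0, reg = 0xD92416
clock 5: out=0, reg = 0xEC920B
clock 6: out=1, reg = 0xF64905
clock 7: out=1, reg = 0xFB2482
clock 8: out=0, reg = 0xFD9241
clock 9: out=1, reg = 0xFEC920
clock 10: out=0, reg = 0xFF6490
clock 11: out=0, reg = 0xFFB248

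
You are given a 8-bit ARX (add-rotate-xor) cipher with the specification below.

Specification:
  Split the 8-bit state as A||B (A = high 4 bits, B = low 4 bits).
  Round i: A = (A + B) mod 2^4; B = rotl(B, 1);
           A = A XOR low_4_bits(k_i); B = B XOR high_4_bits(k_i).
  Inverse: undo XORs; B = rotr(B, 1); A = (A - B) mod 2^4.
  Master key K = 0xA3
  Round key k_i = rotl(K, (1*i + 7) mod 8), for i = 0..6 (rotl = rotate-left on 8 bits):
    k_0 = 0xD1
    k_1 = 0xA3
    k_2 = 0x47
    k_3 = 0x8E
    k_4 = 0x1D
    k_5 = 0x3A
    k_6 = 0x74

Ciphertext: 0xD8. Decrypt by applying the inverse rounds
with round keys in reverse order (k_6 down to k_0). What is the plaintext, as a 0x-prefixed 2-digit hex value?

s_0 = ciphertext = 0xD8
s_1 = InvRound(s_0, k_6) = 0xAF
s_2 = InvRound(s_1, k_5) = 0xA6
s_3 = InvRound(s_2, k_4) = 0xCB
s_4 = InvRound(s_3, k_3) = 0x99
s_5 = InvRound(s_4, k_2) = 0x0E
s_6 = InvRound(s_5, k_1) = 0x12
s_7 = InvRound(s_6, k_0) = 0x1F

0x1F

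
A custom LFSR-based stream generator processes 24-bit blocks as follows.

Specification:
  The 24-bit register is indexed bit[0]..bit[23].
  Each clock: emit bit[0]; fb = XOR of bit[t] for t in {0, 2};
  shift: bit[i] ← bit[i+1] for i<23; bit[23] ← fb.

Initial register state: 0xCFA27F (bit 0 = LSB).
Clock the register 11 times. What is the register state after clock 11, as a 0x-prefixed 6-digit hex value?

0x5C19F4

reg_0 = 0xCFA27F
clock 1: out=1, reg = 0x67D13F
clock 2: out=1, reg = 0x33E89F
clock 3: out=1, reg = 0x19F44F
clock 4: out=1, reg = 0x0CFA27
clock 5: out=1, reg = 0x067D13
clock 6: out=1, reg = 0x833E89
clock 7: out=1, reg = 0xC19F44
clock 8: out=0, reg = 0xE0CFA2
clock 9: out=0, reg = 0x7067D1
clock 10: out=1, reg = 0xB833E8
clock 11: out=0, reg = 0x5C19F4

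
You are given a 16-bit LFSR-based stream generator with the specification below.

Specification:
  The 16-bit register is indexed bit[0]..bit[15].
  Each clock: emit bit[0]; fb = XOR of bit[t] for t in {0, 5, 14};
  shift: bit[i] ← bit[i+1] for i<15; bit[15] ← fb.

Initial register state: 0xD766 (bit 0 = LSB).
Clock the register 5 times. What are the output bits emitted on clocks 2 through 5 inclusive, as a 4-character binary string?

1100

reg_0 = 0xD766
clock 1: out=0, reg = 0x6BB3
clock 2: out=1, reg = 0xB5D9
clock 3: out=1, reg = 0xDAEC
clock 4: out=0, reg = 0x6D76
clock 5: out=0, reg = 0x36BB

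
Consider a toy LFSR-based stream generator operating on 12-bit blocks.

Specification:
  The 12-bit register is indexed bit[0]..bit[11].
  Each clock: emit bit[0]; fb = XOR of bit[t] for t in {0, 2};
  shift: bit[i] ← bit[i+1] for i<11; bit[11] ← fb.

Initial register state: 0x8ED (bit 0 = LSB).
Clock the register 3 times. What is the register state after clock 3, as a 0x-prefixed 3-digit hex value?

reg_0 = 0x8ED
clock 1: out=1, reg = 0x476
clock 2: out=0, reg = 0xA3B
clock 3: out=1, reg = 0xD1D

0xD1D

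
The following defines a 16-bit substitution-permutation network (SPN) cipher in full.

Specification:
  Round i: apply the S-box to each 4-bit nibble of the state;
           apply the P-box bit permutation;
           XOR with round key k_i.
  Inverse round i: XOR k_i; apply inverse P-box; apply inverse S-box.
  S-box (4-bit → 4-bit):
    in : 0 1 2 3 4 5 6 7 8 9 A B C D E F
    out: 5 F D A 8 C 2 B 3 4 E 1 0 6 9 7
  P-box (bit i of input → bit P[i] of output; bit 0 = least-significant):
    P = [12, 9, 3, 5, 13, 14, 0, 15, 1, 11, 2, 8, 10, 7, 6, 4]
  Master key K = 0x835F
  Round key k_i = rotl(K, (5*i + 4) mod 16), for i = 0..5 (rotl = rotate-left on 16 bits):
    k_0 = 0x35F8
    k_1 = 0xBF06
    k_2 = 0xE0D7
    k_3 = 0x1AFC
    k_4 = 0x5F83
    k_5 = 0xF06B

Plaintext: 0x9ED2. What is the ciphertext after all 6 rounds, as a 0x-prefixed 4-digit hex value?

s_0 = plaintext = 0x9ED2
s_1 = Round(s_0, k_0) = 0x6493
s_2 = Round(s_1, k_1) = 0xBCA7
s_3 = Round(s_2, k_2) = 0x36F6
s_4 = Round(s_3, k_3) = 0x706D
s_5 = Round(s_4, k_4) = 0x191D
s_6 = Round(s_5, k_5) = 0x16B6

0x16B6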